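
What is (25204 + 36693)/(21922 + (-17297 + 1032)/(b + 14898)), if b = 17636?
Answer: 2013756998/713194083 ≈ 2.8236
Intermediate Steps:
(25204 + 36693)/(21922 + (-17297 + 1032)/(b + 14898)) = (25204 + 36693)/(21922 + (-17297 + 1032)/(17636 + 14898)) = 61897/(21922 - 16265/32534) = 61897/(713194083/32534) = 61897*(32534/713194083) = 2013756998/713194083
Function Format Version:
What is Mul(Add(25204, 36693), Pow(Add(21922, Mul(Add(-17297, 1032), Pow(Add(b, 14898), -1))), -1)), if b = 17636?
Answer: Rational(2013756998, 713194083) ≈ 2.8236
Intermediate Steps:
Mul(Add(25204, 36693), Pow(Add(21922, Mul(Add(-17297, 1032), Pow(Add(b, 14898), -1))), -1)) = Mul(Add(25204, 36693), Pow(Add(21922, Mul(Add(-17297, 1032), Pow(Add(17636, 14898), -1))), -1)) = Mul(61897, Pow(Add(21922, Mul(-16265, Pow(32534, -1))), -1)) = Mul(61897, Pow(Add(21922, Mul(-16265, Rational(1, 32534))), -1)) = Mul(61897, Pow(Add(21922, Rational(-16265, 32534)), -1)) = Mul(61897, Pow(Rational(713194083, 32534), -1)) = Mul(61897, Rational(32534, 713194083)) = Rational(2013756998, 713194083)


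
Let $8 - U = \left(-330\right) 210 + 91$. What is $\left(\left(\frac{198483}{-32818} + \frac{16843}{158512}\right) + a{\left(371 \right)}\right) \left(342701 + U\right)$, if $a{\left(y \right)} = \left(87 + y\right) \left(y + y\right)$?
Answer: $\frac{182048382732192903693}{1300511704} \approx 1.3998 \cdot 10^{11}$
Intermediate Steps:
$U = 69217$ ($U = 8 - \left(\left(-330\right) 210 + 91\right) = 8 - \left(-69300 + 91\right) = 8 - -69209 = 8 + 69209 = 69217$)
$a{\left(y \right)} = 2 y \left(87 + y\right)$ ($a{\left(y \right)} = \left(87 + y\right) 2 y = 2 y \left(87 + y\right)$)
$\left(\left(\frac{198483}{-32818} + \frac{16843}{158512}\right) + a{\left(371 \right)}\right) \left(342701 + U\right) = \left(\left(\frac{198483}{-32818} + \frac{16843}{158512}\right) + 2 \cdot 371 \left(87 + 371\right)\right) \left(342701 + 69217\right) = \left(\left(198483 \left(- \frac{1}{32818}\right) + 16843 \cdot \frac{1}{158512}\right) + 2 \cdot 371 \cdot 458\right) 411918 = \left(\left(- \frac{198483}{32818} + \frac{16843}{158512}\right) + 339836\right) 411918 = \left(- \frac{15454591861}{2601023408} + 339836\right) 411918 = \frac{883905936289227}{2601023408} \cdot 411918 = \frac{182048382732192903693}{1300511704}$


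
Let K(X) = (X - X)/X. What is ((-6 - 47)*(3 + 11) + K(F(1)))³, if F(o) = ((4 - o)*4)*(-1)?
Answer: -408518488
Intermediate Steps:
F(o) = -16 + 4*o (F(o) = (16 - 4*o)*(-1) = -16 + 4*o)
K(X) = 0 (K(X) = 0/X = 0)
((-6 - 47)*(3 + 11) + K(F(1)))³ = ((-6 - 47)*(3 + 11) + 0)³ = (-53*14 + 0)³ = (-742 + 0)³ = (-742)³ = -408518488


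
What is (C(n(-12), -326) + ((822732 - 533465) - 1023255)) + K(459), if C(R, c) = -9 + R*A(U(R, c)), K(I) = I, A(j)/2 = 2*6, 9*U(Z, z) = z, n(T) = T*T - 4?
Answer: -730178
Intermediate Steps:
n(T) = -4 + T² (n(T) = T² - 4 = -4 + T²)
U(Z, z) = z/9
A(j) = 24 (A(j) = 2*(2*6) = 2*12 = 24)
C(R, c) = -9 + 24*R (C(R, c) = -9 + R*24 = -9 + 24*R)
(C(n(-12), -326) + ((822732 - 533465) - 1023255)) + K(459) = ((-9 + 24*(-4 + (-12)²)) + ((822732 - 533465) - 1023255)) + 459 = ((-9 + 24*(-4 + 144)) + (289267 - 1023255)) + 459 = ((-9 + 24*140) - 733988) + 459 = ((-9 + 3360) - 733988) + 459 = (3351 - 733988) + 459 = -730637 + 459 = -730178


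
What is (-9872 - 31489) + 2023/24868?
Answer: -1028563325/24868 ≈ -41361.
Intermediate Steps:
(-9872 - 31489) + 2023/24868 = -41361 + 2023*(1/24868) = -41361 + 2023/24868 = -1028563325/24868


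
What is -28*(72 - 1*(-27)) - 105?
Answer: -2877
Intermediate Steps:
-28*(72 - 1*(-27)) - 105 = -28*(72 + 27) - 105 = -28*99 - 105 = -2772 - 105 = -2877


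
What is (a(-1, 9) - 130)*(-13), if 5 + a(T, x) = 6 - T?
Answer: 1664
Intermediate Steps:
a(T, x) = 1 - T (a(T, x) = -5 + (6 - T) = 1 - T)
(a(-1, 9) - 130)*(-13) = ((1 - 1*(-1)) - 130)*(-13) = ((1 + 1) - 130)*(-13) = (2 - 130)*(-13) = -128*(-13) = 1664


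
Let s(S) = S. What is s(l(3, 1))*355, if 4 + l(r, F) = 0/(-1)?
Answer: -1420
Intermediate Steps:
l(r, F) = -4 (l(r, F) = -4 + 0/(-1) = -4 + 0*(-1) = -4 + 0 = -4)
s(l(3, 1))*355 = -4*355 = -1420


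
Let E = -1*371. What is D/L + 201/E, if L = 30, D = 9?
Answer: -897/3710 ≈ -0.24178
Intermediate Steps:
E = -371
D/L + 201/E = 9/30 + 201/(-371) = 9*(1/30) + 201*(-1/371) = 3/10 - 201/371 = -897/3710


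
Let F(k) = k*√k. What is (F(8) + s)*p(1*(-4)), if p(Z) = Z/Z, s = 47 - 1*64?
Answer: -17 + 16*√2 ≈ 5.6274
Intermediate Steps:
F(k) = k^(3/2)
s = -17 (s = 47 - 64 = -17)
p(Z) = 1
(F(8) + s)*p(1*(-4)) = (8^(3/2) - 17)*1 = (16*√2 - 17)*1 = (-17 + 16*√2)*1 = -17 + 16*√2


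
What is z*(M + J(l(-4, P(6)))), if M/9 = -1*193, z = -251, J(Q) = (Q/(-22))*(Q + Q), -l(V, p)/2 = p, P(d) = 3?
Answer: 4804893/11 ≈ 4.3681e+5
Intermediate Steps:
l(V, p) = -2*p
J(Q) = -Q²/11 (J(Q) = (Q*(-1/22))*(2*Q) = (-Q/22)*(2*Q) = -Q²/11)
M = -1737 (M = 9*(-1*193) = 9*(-193) = -1737)
z*(M + J(l(-4, P(6)))) = -251*(-1737 - (-2*3)²/11) = -251*(-1737 - 1/11*(-6)²) = -251*(-1737 - 1/11*36) = -251*(-1737 - 36/11) = -251*(-19143/11) = 4804893/11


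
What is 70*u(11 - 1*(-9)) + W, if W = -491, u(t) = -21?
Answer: -1961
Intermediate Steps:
70*u(11 - 1*(-9)) + W = 70*(-21) - 491 = -1470 - 491 = -1961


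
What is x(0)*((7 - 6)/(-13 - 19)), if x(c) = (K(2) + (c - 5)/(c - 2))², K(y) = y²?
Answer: -169/128 ≈ -1.3203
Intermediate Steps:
x(c) = (4 + (-5 + c)/(-2 + c))² (x(c) = (2² + (c - 5)/(c - 2))² = (4 + (-5 + c)/(-2 + c))²)
x(0)*((7 - 6)/(-13 - 19)) = ((13 - 5*0)²/(-2 + 0)²)*((7 - 6)/(-13 - 19)) = ((13 + 0)²/(-2)²)*(1/(-32)) = ((¼)*13²)*(1*(-1/32)) = ((¼)*169)*(-1/32) = (169/4)*(-1/32) = -169/128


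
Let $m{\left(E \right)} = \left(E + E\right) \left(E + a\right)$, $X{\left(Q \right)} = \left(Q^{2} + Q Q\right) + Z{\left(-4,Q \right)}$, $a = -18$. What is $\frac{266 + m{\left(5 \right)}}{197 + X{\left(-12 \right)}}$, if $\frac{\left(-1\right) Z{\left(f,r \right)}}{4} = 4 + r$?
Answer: $\frac{136}{517} \approx 0.26306$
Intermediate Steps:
$Z{\left(f,r \right)} = -16 - 4 r$ ($Z{\left(f,r \right)} = - 4 \left(4 + r\right) = -16 - 4 r$)
$X{\left(Q \right)} = -16 - 4 Q + 2 Q^{2}$ ($X{\left(Q \right)} = \left(Q^{2} + Q Q\right) - \left(16 + 4 Q\right) = \left(Q^{2} + Q^{2}\right) - \left(16 + 4 Q\right) = 2 Q^{2} - \left(16 + 4 Q\right) = -16 - 4 Q + 2 Q^{2}$)
$m{\left(E \right)} = 2 E \left(-18 + E\right)$ ($m{\left(E \right)} = \left(E + E\right) \left(E - 18\right) = 2 E \left(-18 + E\right)$)
$\frac{266 + m{\left(5 \right)}}{197 + X{\left(-12 \right)}} = \frac{266 + 2 \cdot 5 \left(-18 + 5\right)}{197 - \left(-32 - 288\right)} = \frac{266 + 2 \cdot 5 \left(-13\right)}{197 + \left(-16 + 48 + 2 \cdot 144\right)} = \frac{266 - 130}{197 + \left(-16 + 48 + 288\right)} = \frac{136}{197 + 320} = \frac{136}{517}$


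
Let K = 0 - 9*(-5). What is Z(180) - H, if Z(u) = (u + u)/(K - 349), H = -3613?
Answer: 137249/38 ≈ 3611.8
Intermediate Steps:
K = 45 (K = 0 + 45 = 45)
Z(u) = -u/152 (Z(u) = (u + u)/(45 - 349) = (2*u)/(-304) = (2*u)*(-1/304) = -u/152)
Z(180) - H = -1/152*180 - 1*(-3613) = -45/38 + 3613 = 137249/38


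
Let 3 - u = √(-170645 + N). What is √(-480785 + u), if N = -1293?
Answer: √(-480782 - I*√171938) ≈ 0.299 - 693.38*I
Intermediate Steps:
u = 3 - I*√171938 (u = 3 - √(-170645 - 1293) = 3 - √(-171938) = 3 - I*√171938 ≈ 3.0 - 414.65*I)
√(-480785 + u) = √(-480785 + (3 - I*√171938)) = √(-480782 - I*√171938)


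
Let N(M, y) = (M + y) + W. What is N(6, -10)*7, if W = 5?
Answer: 7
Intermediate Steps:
N(M, y) = 5 + M + y (N(M, y) = (M + y) + 5 = 5 + M + y)
N(6, -10)*7 = (5 + 6 - 10)*7 = 1*7 = 7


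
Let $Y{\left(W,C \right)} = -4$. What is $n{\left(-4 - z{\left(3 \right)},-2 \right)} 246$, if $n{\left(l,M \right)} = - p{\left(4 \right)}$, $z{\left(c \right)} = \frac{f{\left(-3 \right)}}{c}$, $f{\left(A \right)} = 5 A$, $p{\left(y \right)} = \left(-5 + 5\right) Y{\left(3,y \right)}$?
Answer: $0$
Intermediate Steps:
$p{\left(y \right)} = 0$ ($p{\left(y \right)} = \left(-5 + 5\right) \left(-4\right) = 0 \left(-4\right) = 0$)
$z{\left(c \right)} = - \frac{15}{c}$ ($z{\left(c \right)} = \frac{5 \left(-3\right)}{c} = - \frac{15}{c}$)
$n{\left(l,M \right)} = 0$ ($n{\left(l,M \right)} = \left(-1\right) 0 = 0$)
$n{\left(-4 - z{\left(3 \right)},-2 \right)} 246 = 0 \cdot 246 = 0$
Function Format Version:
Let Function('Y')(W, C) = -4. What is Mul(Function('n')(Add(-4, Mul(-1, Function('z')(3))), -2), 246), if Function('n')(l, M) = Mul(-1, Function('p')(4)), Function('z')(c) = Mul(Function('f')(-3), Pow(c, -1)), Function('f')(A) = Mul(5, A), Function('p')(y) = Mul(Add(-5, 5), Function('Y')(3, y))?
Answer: 0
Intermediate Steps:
Function('p')(y) = 0 (Function('p')(y) = Mul(Add(-5, 5), -4) = Mul(0, -4) = 0)
Function('z')(c) = Mul(-15, Pow(c, -1)) (Function('z')(c) = Mul(Mul(5, -3), Pow(c, -1)) = Mul(-15, Pow(c, -1)))
Function('n')(l, M) = 0 (Function('n')(l, M) = Mul(-1, 0) = 0)
Mul(Function('n')(Add(-4, Mul(-1, Function('z')(3))), -2), 246) = Mul(0, 246) = 0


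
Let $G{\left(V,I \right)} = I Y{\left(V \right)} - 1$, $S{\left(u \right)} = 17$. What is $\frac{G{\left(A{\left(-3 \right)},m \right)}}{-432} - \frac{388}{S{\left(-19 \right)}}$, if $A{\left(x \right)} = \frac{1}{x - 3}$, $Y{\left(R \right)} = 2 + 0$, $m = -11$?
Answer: $- \frac{167225}{7344} \approx -22.77$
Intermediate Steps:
$Y{\left(R \right)} = 2$
$A{\left(x \right)} = \frac{1}{-3 + x}$
$G{\left(V,I \right)} = -1 + 2 I$ ($G{\left(V,I \right)} = I 2 - 1 = 2 I - 1 = -1 + 2 I$)
$\frac{G{\left(A{\left(-3 \right)},m \right)}}{-432} - \frac{388}{S{\left(-19 \right)}} = \frac{-1 + 2 \left(-11\right)}{-432} - \frac{388}{17} = \left(-1 - 22\right) \left(- \frac{1}{432}\right) - \frac{388}{17} = \left(-23\right) \left(- \frac{1}{432}\right) - \frac{388}{17} = \frac{23}{432} - \frac{388}{17} = - \frac{167225}{7344}$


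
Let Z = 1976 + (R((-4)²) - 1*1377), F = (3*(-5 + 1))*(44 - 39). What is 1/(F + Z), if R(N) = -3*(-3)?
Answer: 1/548 ≈ 0.0018248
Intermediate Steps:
R(N) = 9
F = -60 (F = (3*(-4))*5 = -12*5 = -60)
Z = 608 (Z = 1976 + (9 - 1*1377) = 1976 + (9 - 1377) = 1976 - 1368 = 608)
1/(F + Z) = 1/(-60 + 608) = 1/548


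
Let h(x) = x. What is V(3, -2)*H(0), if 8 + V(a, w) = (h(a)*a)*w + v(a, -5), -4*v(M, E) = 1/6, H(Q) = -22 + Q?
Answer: 6875/12 ≈ 572.92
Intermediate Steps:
v(M, E) = -1/24 (v(M, E) = -1/(4*6) = -1/4*1/6 = -1/24)
V(a, w) = -193/24 + w*a**2 (V(a, w) = -8 + ((a*a)*w - 1/24) = -8 + (a**2*w - 1/24) = -8 + (w*a**2 - 1/24) = -8 + (-1/24 + w*a**2) = -193/24 + w*a**2)
V(3, -2)*H(0) = (-193/24 - 2*3**2)*(-22 + 0) = (-193/24 - 2*9)*(-22) = (-193/24 - 18)*(-22) = -625/24*(-22) = 6875/12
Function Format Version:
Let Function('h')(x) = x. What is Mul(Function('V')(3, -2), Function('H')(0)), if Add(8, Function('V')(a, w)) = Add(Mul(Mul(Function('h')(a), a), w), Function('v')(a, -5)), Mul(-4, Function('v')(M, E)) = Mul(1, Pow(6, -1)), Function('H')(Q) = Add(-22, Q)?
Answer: Rational(6875, 12) ≈ 572.92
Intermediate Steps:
Function('v')(M, E) = Rational(-1, 24) (Function('v')(M, E) = Mul(Rational(-1, 4), Mul(1, Pow(6, -1))) = Mul(Rational(-1, 4), Mul(1, Rational(1, 6))) = Mul(Rational(-1, 4), Rational(1, 6)) = Rational(-1, 24))
Function('V')(a, w) = Add(Rational(-193, 24), Mul(w, Pow(a, 2))) (Function('V')(a, w) = Add(-8, Add(Mul(Mul(a, a), w), Rational(-1, 24))) = Add(-8, Add(Mul(Pow(a, 2), w), Rational(-1, 24))) = Add(-8, Add(Mul(w, Pow(a, 2)), Rational(-1, 24))) = Add(-8, Add(Rational(-1, 24), Mul(w, Pow(a, 2)))) = Add(Rational(-193, 24), Mul(w, Pow(a, 2))))
Mul(Function('V')(3, -2), Function('H')(0)) = Mul(Add(Rational(-193, 24), Mul(-2, Pow(3, 2))), Add(-22, 0)) = Mul(Add(Rational(-193, 24), Mul(-2, 9)), -22) = Mul(Add(Rational(-193, 24), -18), -22) = Mul(Rational(-625, 24), -22) = Rational(6875, 12)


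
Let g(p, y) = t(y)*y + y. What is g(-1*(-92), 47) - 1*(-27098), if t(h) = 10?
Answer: 27615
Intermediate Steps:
g(p, y) = 11*y (g(p, y) = 10*y + y = 11*y)
g(-1*(-92), 47) - 1*(-27098) = 11*47 - 1*(-27098) = 517 + 27098 = 27615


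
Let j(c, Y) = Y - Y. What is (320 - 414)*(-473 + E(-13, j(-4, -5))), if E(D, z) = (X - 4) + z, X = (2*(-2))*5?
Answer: 46718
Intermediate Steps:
j(c, Y) = 0
X = -20 (X = -4*5 = -20)
E(D, z) = -24 + z (E(D, z) = (-20 - 4) + z = -24 + z)
(320 - 414)*(-473 + E(-13, j(-4, -5))) = (320 - 414)*(-473 + (-24 + 0)) = -94*(-473 - 24) = -94*(-497) = 46718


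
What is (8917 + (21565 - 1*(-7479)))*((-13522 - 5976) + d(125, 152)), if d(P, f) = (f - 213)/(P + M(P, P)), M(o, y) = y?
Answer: -185043210121/250 ≈ -7.4017e+8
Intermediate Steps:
d(P, f) = (-213 + f)/(2*P) (d(P, f) = (f - 213)/(P + P) = (-213 + f)/((2*P)) = (-213 + f)*(1/(2*P)) = (-213 + f)/(2*P))
(8917 + (21565 - 1*(-7479)))*((-13522 - 5976) + d(125, 152)) = (8917 + (21565 - 1*(-7479)))*((-13522 - 5976) + (½)*(-213 + 152)/125) = (8917 + (21565 + 7479))*(-19498 + (½)*(1/125)*(-61)) = (8917 + 29044)*(-19498 - 61/250) = 37961*(-4874561/250) = -185043210121/250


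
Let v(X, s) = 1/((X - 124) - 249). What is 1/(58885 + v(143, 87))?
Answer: 230/13543549 ≈ 1.6982e-5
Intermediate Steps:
v(X, s) = 1/(-373 + X) (v(X, s) = 1/((-124 + X) - 249) = 1/(-373 + X))
1/(58885 + v(143, 87)) = 1/(58885 + 1/(-373 + 143)) = 1/(58885 + 1/(-230)) = 1/(58885 - 1/230) = 1/(13543549/230) = 230/13543549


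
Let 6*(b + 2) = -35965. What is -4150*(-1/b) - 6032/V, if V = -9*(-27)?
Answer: -223063964/8742411 ≈ -25.515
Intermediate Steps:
b = -35977/6 (b = -2 + (⅙)*(-35965) = -2 - 35965/6 = -35977/6 ≈ -5996.2)
V = 243
-4150*(-1/b) - 6032/V = -4150/((-1*(-35977/6))) - 6032/243 = -4150/35977/6 - 6032*1/243 = -4150*6/35977 - 6032/243 = -24900/35977 - 6032/243 = -223063964/8742411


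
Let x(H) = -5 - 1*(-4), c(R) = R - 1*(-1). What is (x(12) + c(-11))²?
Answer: 121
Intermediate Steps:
c(R) = 1 + R (c(R) = R + 1 = 1 + R)
x(H) = -1 (x(H) = -5 + 4 = -1)
(x(12) + c(-11))² = (-1 + (1 - 11))² = (-1 - 10)² = (-11)² = 121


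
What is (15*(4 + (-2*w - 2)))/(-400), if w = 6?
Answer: 3/8 ≈ 0.37500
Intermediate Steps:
(15*(4 + (-2*w - 2)))/(-400) = (15*(4 + (-2*6 - 2)))/(-400) = (15*(4 + (-12 - 2)))*(-1/400) = (15*(4 - 14))*(-1/400) = (15*(-10))*(-1/400) = -150*(-1/400) = 3/8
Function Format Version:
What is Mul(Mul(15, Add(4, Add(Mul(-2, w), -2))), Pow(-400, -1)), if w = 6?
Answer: Rational(3, 8) ≈ 0.37500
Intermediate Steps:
Mul(Mul(15, Add(4, Add(Mul(-2, w), -2))), Pow(-400, -1)) = Mul(Mul(15, Add(4, Add(Mul(-2, 6), -2))), Pow(-400, -1)) = Mul(Mul(15, Add(4, Add(-12, -2))), Rational(-1, 400)) = Mul(Mul(15, Add(4, -14)), Rational(-1, 400)) = Mul(Mul(15, -10), Rational(-1, 400)) = Mul(-150, Rational(-1, 400)) = Rational(3, 8)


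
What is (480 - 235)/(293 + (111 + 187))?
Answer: 245/591 ≈ 0.41455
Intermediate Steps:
(480 - 235)/(293 + (111 + 187)) = 245/(293 + 298) = 245/591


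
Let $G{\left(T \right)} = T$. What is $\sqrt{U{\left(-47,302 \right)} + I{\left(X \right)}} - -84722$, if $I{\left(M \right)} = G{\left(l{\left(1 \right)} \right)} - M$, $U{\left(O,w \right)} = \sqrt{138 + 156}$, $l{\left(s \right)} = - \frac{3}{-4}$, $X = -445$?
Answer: $84722 + \frac{\sqrt{1783 + 28 \sqrt{6}}}{2} \approx 84744.0$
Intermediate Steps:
$l{\left(s \right)} = \frac{3}{4}$ ($l{\left(s \right)} = \left(-3\right) \left(- \frac{1}{4}\right) = \frac{3}{4}$)
$U{\left(O,w \right)} = 7 \sqrt{6}$ ($U{\left(O,w \right)} = \sqrt{294} = 7 \sqrt{6}$)
$I{\left(M \right)} = \frac{3}{4} - M$
$\sqrt{U{\left(-47,302 \right)} + I{\left(X \right)}} - -84722 = \sqrt{7 \sqrt{6} + \left(\frac{3}{4} - -445\right)} - -84722 = \sqrt{7 \sqrt{6} + \left(\frac{3}{4} + 445\right)} + 84722 = \sqrt{7 \sqrt{6} + \frac{1783}{4}} + 84722 = \sqrt{\frac{1783}{4} + 7 \sqrt{6}} + 84722 = 84722 + \sqrt{\frac{1783}{4} + 7 \sqrt{6}}$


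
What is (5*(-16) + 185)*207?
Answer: 21735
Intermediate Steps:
(5*(-16) + 185)*207 = (-80 + 185)*207 = 105*207 = 21735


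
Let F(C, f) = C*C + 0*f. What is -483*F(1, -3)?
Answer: -483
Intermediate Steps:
F(C, f) = C² (F(C, f) = C² + 0 = C²)
-483*F(1, -3) = -483*1² = -483*1 = -483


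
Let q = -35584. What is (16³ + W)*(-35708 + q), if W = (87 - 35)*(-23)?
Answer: -206746800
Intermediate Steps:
W = -1196 (W = 52*(-23) = -1196)
(16³ + W)*(-35708 + q) = (16³ - 1196)*(-35708 - 35584) = (4096 - 1196)*(-71292) = 2900*(-71292) = -206746800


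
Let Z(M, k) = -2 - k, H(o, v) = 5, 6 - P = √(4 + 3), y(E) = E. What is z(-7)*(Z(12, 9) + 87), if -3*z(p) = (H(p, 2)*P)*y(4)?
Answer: -3040 + 1520*√7/3 ≈ -1699.5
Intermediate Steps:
P = 6 - √7 (P = 6 - √(4 + 3) = 6 - √7 ≈ 3.3542)
z(p) = -40 + 20*√7/3 (z(p) = -5*(6 - √7)*4/3 = -(30 - 5*√7)*4/3 = -(120 - 20*√7)/3 = -40 + 20*√7/3)
z(-7)*(Z(12, 9) + 87) = (-40 + 20*√7/3)*((-2 - 1*9) + 87) = (-40 + 20*√7/3)*((-2 - 9) + 87) = (-40 + 20*√7/3)*(-11 + 87) = (-40 + 20*√7/3)*76 = -3040 + 1520*√7/3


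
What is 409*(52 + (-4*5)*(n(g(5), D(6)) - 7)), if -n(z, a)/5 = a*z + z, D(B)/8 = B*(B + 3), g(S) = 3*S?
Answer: 265724028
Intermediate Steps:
D(B) = 8*B*(3 + B) (D(B) = 8*(B*(B + 3)) = 8*(B*(3 + B)) = 8*B*(3 + B))
n(z, a) = -5*z - 5*a*z (n(z, a) = -5*(a*z + z) = -5*(z + a*z) = -5*z - 5*a*z)
409*(52 + (-4*5)*(n(g(5), D(6)) - 7)) = 409*(52 + (-4*5)*(-5*3*5*(1 + 8*6*(3 + 6)) - 7)) = 409*(52 - 20*(-5*15*(1 + 8*6*9) - 7)) = 409*(52 - 20*(-5*15*(1 + 432) - 7)) = 409*(52 - 20*(-5*15*433 - 7)) = 409*(52 - 20*(-32475 - 7)) = 409*(52 - 20*(-32482)) = 409*(52 + 649640) = 409*649692 = 265724028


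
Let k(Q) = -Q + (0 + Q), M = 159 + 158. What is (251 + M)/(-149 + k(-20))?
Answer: -568/149 ≈ -3.8121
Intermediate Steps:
M = 317
k(Q) = 0 (k(Q) = -Q + Q = 0)
(251 + M)/(-149 + k(-20)) = (251 + 317)/(-149 + 0) = 568/(-149) = 568*(-1/149) = -568/149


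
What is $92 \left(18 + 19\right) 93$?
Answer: $316572$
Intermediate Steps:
$92 \left(18 + 19\right) 93 = 92 \cdot 37 \cdot 93 = 3404 \cdot 93 = 316572$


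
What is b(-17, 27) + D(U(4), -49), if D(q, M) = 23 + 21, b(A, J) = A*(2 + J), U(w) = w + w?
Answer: -449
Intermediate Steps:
U(w) = 2*w
D(q, M) = 44
b(-17, 27) + D(U(4), -49) = -17*(2 + 27) + 44 = -17*29 + 44 = -493 + 44 = -449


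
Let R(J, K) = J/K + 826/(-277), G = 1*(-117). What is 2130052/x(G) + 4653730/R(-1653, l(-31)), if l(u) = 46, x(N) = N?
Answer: -7994089631824/58017609 ≈ -1.3779e+5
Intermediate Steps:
G = -117
R(J, K) = -826/277 + J/K (R(J, K) = J/K + 826*(-1/277) = J/K - 826/277 = -826/277 + J/K)
2130052/x(G) + 4653730/R(-1653, l(-31)) = 2130052/(-117) + 4653730/(-826/277 - 1653/46) = 2130052*(-1/117) + 4653730/(-826/277 - 1653*1/46) = -2130052/117 + 4653730/(-826/277 - 1653/46) = -2130052/117 + 4653730/(-495877/12742) = -2130052/117 + 4653730*(-12742/495877) = -2130052/117 - 59297827660/495877 = -7994089631824/58017609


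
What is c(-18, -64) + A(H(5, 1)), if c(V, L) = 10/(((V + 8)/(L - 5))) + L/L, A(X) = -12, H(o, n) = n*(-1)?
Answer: 58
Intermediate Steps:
H(o, n) = -n
c(V, L) = 1 + 10*(-5 + L)/(8 + V) (c(V, L) = 10/(((8 + V)/(-5 + L))) + 1 = 10*((-5 + L)/(8 + V)) + 1 = 10*(-5 + L)/(8 + V) + 1 = 1 + 10*(-5 + L)/(8 + V))
c(-18, -64) + A(H(5, 1)) = (-42 - 18 + 10*(-64))/(8 - 18) - 12 = (-42 - 18 - 640)/(-10) - 12 = -⅒*(-700) - 12 = 70 - 12 = 58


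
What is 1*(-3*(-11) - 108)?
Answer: -75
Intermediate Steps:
1*(-3*(-11) - 108) = 1*(33 - 108) = 1*(-75) = -75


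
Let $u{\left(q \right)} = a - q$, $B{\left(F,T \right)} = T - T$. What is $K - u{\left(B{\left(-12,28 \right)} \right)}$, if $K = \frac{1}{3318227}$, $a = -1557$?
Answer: $\frac{5166479440}{3318227} \approx 1557.0$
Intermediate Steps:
$B{\left(F,T \right)} = 0$
$u{\left(q \right)} = -1557 - q$
$K = \frac{1}{3318227} \approx 3.0137 \cdot 10^{-7}$
$K - u{\left(B{\left(-12,28 \right)} \right)} = \frac{1}{3318227} - \left(-1557 - 0\right) = \frac{1}{3318227} - \left(-1557 + 0\right) = \frac{1}{3318227} - -1557 = \frac{1}{3318227} + 1557 = \frac{5166479440}{3318227}$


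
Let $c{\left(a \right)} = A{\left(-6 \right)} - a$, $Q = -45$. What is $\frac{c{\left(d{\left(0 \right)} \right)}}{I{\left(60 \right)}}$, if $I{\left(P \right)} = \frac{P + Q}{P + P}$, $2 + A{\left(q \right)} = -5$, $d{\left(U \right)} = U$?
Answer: $-56$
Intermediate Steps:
$A{\left(q \right)} = -7$ ($A{\left(q \right)} = -2 - 5 = -7$)
$c{\left(a \right)} = -7 - a$
$I{\left(P \right)} = \frac{-45 + P}{2 P}$ ($I{\left(P \right)} = \frac{P - 45}{P + P} = \frac{-45 + P}{2 P}$)
$\frac{c{\left(d{\left(0 \right)} \right)}}{I{\left(60 \right)}} = \frac{-7 - 0}{\frac{1}{2} \cdot \frac{1}{60} \left(-45 + 60\right)} = \frac{-7 + 0}{\frac{1}{2} \cdot \frac{1}{60} \cdot 15} = - 7 \frac{1}{\frac{1}{8}} = \left(-7\right) 8 = -56$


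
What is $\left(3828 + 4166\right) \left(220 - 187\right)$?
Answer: $263802$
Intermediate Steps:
$\left(3828 + 4166\right) \left(220 - 187\right) = 7994 \cdot 33 = 263802$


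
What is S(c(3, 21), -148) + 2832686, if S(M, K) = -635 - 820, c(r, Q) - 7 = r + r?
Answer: 2831231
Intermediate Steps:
c(r, Q) = 7 + 2*r (c(r, Q) = 7 + (r + r) = 7 + 2*r)
S(M, K) = -1455
S(c(3, 21), -148) + 2832686 = -1455 + 2832686 = 2831231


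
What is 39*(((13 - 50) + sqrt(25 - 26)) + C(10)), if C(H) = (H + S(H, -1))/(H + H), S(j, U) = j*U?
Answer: -1443 + 39*I ≈ -1443.0 + 39.0*I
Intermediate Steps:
S(j, U) = U*j
C(H) = 0 (C(H) = (H - H)/(H + H) = 0/((2*H)) = 0*(1/(2*H)) = 0)
39*(((13 - 50) + sqrt(25 - 26)) + C(10)) = 39*(((13 - 50) + sqrt(25 - 26)) + 0) = 39*((-37 + sqrt(-1)) + 0) = 39*((-37 + I) + 0) = 39*(-37 + I) = -1443 + 39*I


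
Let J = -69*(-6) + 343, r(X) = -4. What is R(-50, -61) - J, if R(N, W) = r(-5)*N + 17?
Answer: -540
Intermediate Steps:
J = 757 (J = 414 + 343 = 757)
R(N, W) = 17 - 4*N (R(N, W) = -4*N + 17 = 17 - 4*N)
R(-50, -61) - J = (17 - 4*(-50)) - 1*757 = (17 + 200) - 757 = 217 - 757 = -540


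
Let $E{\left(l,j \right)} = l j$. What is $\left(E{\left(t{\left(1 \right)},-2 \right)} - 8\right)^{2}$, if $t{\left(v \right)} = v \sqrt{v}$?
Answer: $100$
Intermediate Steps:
$t{\left(v \right)} = v^{\frac{3}{2}}$
$E{\left(l,j \right)} = j l$
$\left(E{\left(t{\left(1 \right)},-2 \right)} - 8\right)^{2} = \left(- 2 \cdot 1^{\frac{3}{2}} - 8\right)^{2} = \left(\left(-2\right) 1 - 8\right)^{2} = \left(-2 - 8\right)^{2} = \left(-10\right)^{2} = 100$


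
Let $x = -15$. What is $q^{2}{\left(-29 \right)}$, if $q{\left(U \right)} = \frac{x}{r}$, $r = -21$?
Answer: $\frac{25}{49} \approx 0.5102$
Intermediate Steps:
$q{\left(U \right)} = \frac{5}{7}$ ($q{\left(U \right)} = - \frac{15}{-21} = \left(-15\right) \left(- \frac{1}{21}\right) = \frac{5}{7}$)
$q^{2}{\left(-29 \right)} = \left(\frac{5}{7}\right)^{2} = \frac{25}{49}$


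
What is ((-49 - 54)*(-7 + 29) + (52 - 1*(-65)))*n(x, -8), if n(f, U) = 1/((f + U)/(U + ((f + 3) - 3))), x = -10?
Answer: -2149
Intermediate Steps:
n(f, U) = 1 (n(f, U) = 1/((U + f)/(U + ((3 + f) - 3))) = 1/((U + f)/(U + f)) = 1/1 = 1)
((-49 - 54)*(-7 + 29) + (52 - 1*(-65)))*n(x, -8) = ((-49 - 54)*(-7 + 29) + (52 - 1*(-65)))*1 = (-103*22 + (52 + 65))*1 = (-2266 + 117)*1 = -2149*1 = -2149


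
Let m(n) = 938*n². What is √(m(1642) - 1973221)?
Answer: √2527028611 ≈ 50270.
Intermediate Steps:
√(m(1642) - 1973221) = √(938*1642² - 1973221) = √(938*2696164 - 1973221) = √(2529001832 - 1973221) = √2527028611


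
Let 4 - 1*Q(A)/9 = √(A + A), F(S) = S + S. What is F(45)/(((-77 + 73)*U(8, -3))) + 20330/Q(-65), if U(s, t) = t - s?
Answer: 924085/14454 + 10165*I*√130/657 ≈ 63.933 + 176.41*I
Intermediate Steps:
F(S) = 2*S
Q(A) = 36 - 9*√2*√A (Q(A) = 36 - 9*√(A + A) = 36 - 9*√2*√A)
F(45)/(((-77 + 73)*U(8, -3))) + 20330/Q(-65) = (2*45)/(((-77 + 73)*(-3 - 1*8))) + 20330/(36 - 9*√2*√(-65)) = 90/((-4*(-3 - 8))) + 20330/(36 - 9*√2*I*√65) = 90/((-4*(-11))) + 20330/(36 - 9*I*√130) = 90/44 + 20330/(36 - 9*I*√130) = 90*(1/44) + 20330/(36 - 9*I*√130) = 45/22 + 20330/(36 - 9*I*√130)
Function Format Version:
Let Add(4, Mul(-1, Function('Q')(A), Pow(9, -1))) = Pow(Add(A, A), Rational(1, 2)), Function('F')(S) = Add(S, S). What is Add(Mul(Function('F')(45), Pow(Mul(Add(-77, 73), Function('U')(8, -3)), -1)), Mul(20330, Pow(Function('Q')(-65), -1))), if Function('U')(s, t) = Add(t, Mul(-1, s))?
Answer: Add(Rational(924085, 14454), Mul(Rational(10165, 657), I, Pow(130, Rational(1, 2)))) ≈ Add(63.933, Mul(176.41, I))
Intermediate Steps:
Function('F')(S) = Mul(2, S)
Function('Q')(A) = Add(36, Mul(-9, Pow(2, Rational(1, 2)), Pow(A, Rational(1, 2)))) (Function('Q')(A) = Add(36, Mul(-9, Pow(Add(A, A), Rational(1, 2)))) = Add(36, Mul(-9, Pow(Mul(2, A), Rational(1, 2)))) = Add(36, Mul(-9, Mul(Pow(2, Rational(1, 2)), Pow(A, Rational(1, 2))))) = Add(36, Mul(-9, Pow(2, Rational(1, 2)), Pow(A, Rational(1, 2)))))
Add(Mul(Function('F')(45), Pow(Mul(Add(-77, 73), Function('U')(8, -3)), -1)), Mul(20330, Pow(Function('Q')(-65), -1))) = Add(Mul(Mul(2, 45), Pow(Mul(Add(-77, 73), Add(-3, Mul(-1, 8))), -1)), Mul(20330, Pow(Add(36, Mul(-9, Pow(2, Rational(1, 2)), Pow(-65, Rational(1, 2)))), -1))) = Add(Mul(90, Pow(Mul(-4, Add(-3, -8)), -1)), Mul(20330, Pow(Add(36, Mul(-9, Pow(2, Rational(1, 2)), Mul(I, Pow(65, Rational(1, 2))))), -1))) = Add(Mul(90, Pow(Mul(-4, -11), -1)), Mul(20330, Pow(Add(36, Mul(-9, I, Pow(130, Rational(1, 2)))), -1))) = Add(Mul(90, Pow(44, -1)), Mul(20330, Pow(Add(36, Mul(-9, I, Pow(130, Rational(1, 2)))), -1))) = Add(Mul(90, Rational(1, 44)), Mul(20330, Pow(Add(36, Mul(-9, I, Pow(130, Rational(1, 2)))), -1))) = Add(Rational(45, 22), Mul(20330, Pow(Add(36, Mul(-9, I, Pow(130, Rational(1, 2)))), -1)))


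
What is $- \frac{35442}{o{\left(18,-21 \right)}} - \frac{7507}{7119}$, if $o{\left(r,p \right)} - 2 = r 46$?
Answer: $- \frac{129271204}{2954385} \approx -43.756$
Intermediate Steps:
$o{\left(r,p \right)} = 2 + 46 r$ ($o{\left(r,p \right)} = 2 + r 46 = 2 + 46 r$)
$- \frac{35442}{o{\left(18,-21 \right)}} - \frac{7507}{7119} = - \frac{35442}{2 + 46 \cdot 18} - \frac{7507}{7119} = - \frac{35442}{2 + 828} - \frac{7507}{7119} = - \frac{35442}{830} - \frac{7507}{7119} = \left(-35442\right) \frac{1}{830} - \frac{7507}{7119} = - \frac{17721}{415} - \frac{7507}{7119} = - \frac{129271204}{2954385}$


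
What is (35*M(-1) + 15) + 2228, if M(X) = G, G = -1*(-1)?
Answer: 2278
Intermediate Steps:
G = 1
M(X) = 1
(35*M(-1) + 15) + 2228 = (35*1 + 15) + 2228 = (35 + 15) + 2228 = 50 + 2228 = 2278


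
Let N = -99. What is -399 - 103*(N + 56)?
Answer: 4030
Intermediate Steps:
-399 - 103*(N + 56) = -399 - 103*(-99 + 56) = -399 - 103*(-43) = -399 - 1*(-4429) = -399 + 4429 = 4030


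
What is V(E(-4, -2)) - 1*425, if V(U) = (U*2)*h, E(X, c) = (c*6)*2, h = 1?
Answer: -473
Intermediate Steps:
E(X, c) = 12*c (E(X, c) = (6*c)*2 = 12*c)
V(U) = 2*U (V(U) = (U*2)*1 = (2*U)*1 = 2*U)
V(E(-4, -2)) - 1*425 = 2*(12*(-2)) - 1*425 = 2*(-24) - 425 = -48 - 425 = -473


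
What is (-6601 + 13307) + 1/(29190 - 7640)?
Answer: 144514301/21550 ≈ 6706.0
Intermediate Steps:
(-6601 + 13307) + 1/(29190 - 7640) = 6706 + 1/21550 = 144514301/21550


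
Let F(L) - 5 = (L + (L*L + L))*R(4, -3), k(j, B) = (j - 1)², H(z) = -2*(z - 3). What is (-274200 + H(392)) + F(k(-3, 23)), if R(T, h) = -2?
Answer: -275549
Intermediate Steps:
H(z) = 6 - 2*z (H(z) = -2*(-3 + z) = 6 - 2*z)
k(j, B) = (-1 + j)²
F(L) = 5 - 4*L - 2*L² (F(L) = 5 + (L + (L*L + L))*(-2) = 5 + (L + (L² + L))*(-2) = 5 + (L + (L + L²))*(-2) = 5 + (L² + 2*L)*(-2) = 5 + (-4*L - 2*L²) = 5 - 4*L - 2*L²)
(-274200 + H(392)) + F(k(-3, 23)) = (-274200 + (6 - 2*392)) + (5 - 4*(-1 - 3)² - 2*(-1 - 3)⁴) = (-274200 + (6 - 784)) + (5 - 4*(-4)² - 2*((-4)²)²) = (-274200 - 778) + (5 - 4*16 - 2*16²) = -274978 + (5 - 64 - 2*256) = -274978 + (5 - 64 - 512) = -274978 - 571 = -275549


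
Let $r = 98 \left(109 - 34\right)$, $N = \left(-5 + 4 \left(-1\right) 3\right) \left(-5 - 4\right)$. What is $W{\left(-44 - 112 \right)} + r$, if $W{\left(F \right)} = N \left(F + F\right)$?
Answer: $-40386$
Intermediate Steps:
$N = 153$ ($N = \left(-5 - 12\right) \left(-9\right) = \left(-17\right) \left(-9\right) = 153$)
$W{\left(F \right)} = 306 F$ ($W{\left(F \right)} = 153 \left(F + F\right) = 153 \cdot 2 F = 306 F$)
$r = 7350$ ($r = 98 \cdot 75 = 7350$)
$W{\left(-44 - 112 \right)} + r = 306 \left(-44 - 112\right) + 7350 = 306 \left(-156\right) + 7350 = -47736 + 7350 = -40386$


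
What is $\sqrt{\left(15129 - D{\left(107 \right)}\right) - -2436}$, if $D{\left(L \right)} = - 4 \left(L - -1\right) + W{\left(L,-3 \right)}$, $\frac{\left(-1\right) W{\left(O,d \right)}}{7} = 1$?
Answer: $2 \sqrt{4501} \approx 134.18$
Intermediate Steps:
$W{\left(O,d \right)} = -7$ ($W{\left(O,d \right)} = \left(-7\right) 1 = -7$)
$D{\left(L \right)} = -11 - 4 L$ ($D{\left(L \right)} = - 4 \left(L - -1\right) - 7 = - 4 \left(L + 1\right) - 7 = - 4 \left(1 + L\right) - 7 = \left(-4 - 4 L\right) - 7 = -11 - 4 L$)
$\sqrt{\left(15129 - D{\left(107 \right)}\right) - -2436} = \sqrt{\left(15129 - \left(-11 - 428\right)\right) - -2436} = \sqrt{\left(15129 - \left(-11 - 428\right)\right) + \left(-84 + 2520\right)} = \sqrt{\left(15129 - -439\right) + 2436} = \sqrt{\left(15129 + 439\right) + 2436} = \sqrt{15568 + 2436} = \sqrt{18004} = 2 \sqrt{4501}$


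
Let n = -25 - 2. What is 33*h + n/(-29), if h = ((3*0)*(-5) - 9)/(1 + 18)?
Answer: -8100/551 ≈ -14.701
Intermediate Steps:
n = -27
h = -9/19 (h = (0*(-5) - 9)/19 = (0 - 9)*(1/19) = -9*1/19 = -9/19 ≈ -0.47368)
33*h + n/(-29) = 33*(-9/19) - 27/(-29) = -297/19 - 27*(-1/29) = -297/19 + 27/29 = -8100/551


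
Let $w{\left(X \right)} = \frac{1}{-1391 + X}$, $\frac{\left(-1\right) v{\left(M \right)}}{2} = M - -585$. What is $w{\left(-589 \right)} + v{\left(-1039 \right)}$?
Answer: $\frac{1797839}{1980} \approx 908.0$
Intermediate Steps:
$v{\left(M \right)} = -1170 - 2 M$ ($v{\left(M \right)} = - 2 \left(M - -585\right) = - 2 \left(M + 585\right) = - 2 \left(585 + M\right) = -1170 - 2 M$)
$w{\left(-589 \right)} + v{\left(-1039 \right)} = \frac{1}{-1391 - 589} - -908 = \frac{1}{-1980} + \left(-1170 + 2078\right) = - \frac{1}{1980} + 908 = \frac{1797839}{1980}$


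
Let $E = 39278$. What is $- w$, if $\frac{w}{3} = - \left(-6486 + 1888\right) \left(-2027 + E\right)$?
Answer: $-513840294$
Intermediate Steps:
$w = 513840294$ ($w = 3 \left(- \left(-6486 + 1888\right) \left(-2027 + 39278\right)\right) = 3 \left(- \left(-4598\right) 37251\right) = 3 \left(\left(-1\right) \left(-171280098\right)\right) = 3 \cdot 171280098 = 513840294$)
$- w = \left(-1\right) 513840294 = -513840294$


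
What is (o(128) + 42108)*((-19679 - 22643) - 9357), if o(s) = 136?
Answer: -2183127676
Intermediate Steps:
(o(128) + 42108)*((-19679 - 22643) - 9357) = (136 + 42108)*((-19679 - 22643) - 9357) = 42244*(-42322 - 9357) = 42244*(-51679) = -2183127676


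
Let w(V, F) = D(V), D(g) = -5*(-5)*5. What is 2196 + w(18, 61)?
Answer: 2321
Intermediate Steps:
D(g) = 125 (D(g) = 25*5 = 125)
w(V, F) = 125
2196 + w(18, 61) = 2196 + 125 = 2321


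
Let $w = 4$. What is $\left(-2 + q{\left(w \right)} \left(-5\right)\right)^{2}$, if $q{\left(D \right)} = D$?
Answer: $484$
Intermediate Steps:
$\left(-2 + q{\left(w \right)} \left(-5\right)\right)^{2} = \left(-2 + 4 \left(-5\right)\right)^{2} = \left(-2 - 20\right)^{2} = \left(-22\right)^{2} = 484$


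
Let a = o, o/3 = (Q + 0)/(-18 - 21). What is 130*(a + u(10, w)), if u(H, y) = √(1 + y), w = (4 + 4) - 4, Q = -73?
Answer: 730 + 130*√5 ≈ 1020.7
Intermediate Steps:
o = 73/13 (o = 3*((-73 + 0)/(-18 - 21)) = 3*(-73/(-39)) = 3*(-73*(-1/39)) = 3*(73/39) = 73/13 ≈ 5.6154)
w = 4 (w = 8 - 4 = 4)
a = 73/13 ≈ 5.6154
130*(a + u(10, w)) = 130*(73/13 + √(1 + 4)) = 130*(73/13 + √5) = 730 + 130*√5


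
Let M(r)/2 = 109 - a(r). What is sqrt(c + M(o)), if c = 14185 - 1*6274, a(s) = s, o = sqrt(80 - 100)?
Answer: sqrt(8129 - 4*I*sqrt(5)) ≈ 90.161 - 0.0496*I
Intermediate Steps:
o = 2*I*sqrt(5) (o = sqrt(-20) = 2*I*sqrt(5) ≈ 4.4721*I)
c = 7911 (c = 14185 - 6274 = 7911)
M(r) = 218 - 2*r (M(r) = 2*(109 - r) = 218 - 2*r)
sqrt(c + M(o)) = sqrt(7911 + (218 - 4*I*sqrt(5))) = sqrt(8129 - 4*I*sqrt(5))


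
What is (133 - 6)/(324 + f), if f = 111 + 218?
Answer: 127/653 ≈ 0.19449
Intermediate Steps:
f = 329
(133 - 6)/(324 + f) = (133 - 6)/(324 + 329) = 127/653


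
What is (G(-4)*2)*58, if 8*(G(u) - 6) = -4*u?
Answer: 928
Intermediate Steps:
G(u) = 6 - u/2 (G(u) = 6 + (-4*u)/8 = 6 - u/2)
(G(-4)*2)*58 = ((6 - ½*(-4))*2)*58 = ((6 + 2)*2)*58 = (8*2)*58 = 16*58 = 928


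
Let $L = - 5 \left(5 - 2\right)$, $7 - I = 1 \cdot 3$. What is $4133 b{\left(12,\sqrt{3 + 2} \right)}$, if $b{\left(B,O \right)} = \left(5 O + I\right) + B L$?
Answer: $-727408 + 20665 \sqrt{5} \approx -6.812 \cdot 10^{5}$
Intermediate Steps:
$I = 4$ ($I = 7 - 1 \cdot 3 = 7 - 3 = 4$)
$L = -15$ ($L = \left(-5\right) 3 = -15$)
$b{\left(B,O \right)} = 4 - 15 B + 5 O$ ($b{\left(B,O \right)} = \left(5 O + 4\right) + B \left(-15\right) = \left(4 + 5 O\right) - 15 B = 4 - 15 B + 5 O$)
$4133 b{\left(12,\sqrt{3 + 2} \right)} = 4133 \left(4 - 180 + 5 \sqrt{3 + 2}\right) = 4133 \left(4 - 180 + 5 \sqrt{5}\right) = 4133 \left(-176 + 5 \sqrt{5}\right) = -727408 + 20665 \sqrt{5}$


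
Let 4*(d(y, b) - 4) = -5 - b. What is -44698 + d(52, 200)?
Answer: -178981/4 ≈ -44745.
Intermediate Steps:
d(y, b) = 11/4 - b/4 (d(y, b) = 4 + (-5 - b)/4 = 4 + (-5/4 - b/4) = 11/4 - b/4)
-44698 + d(52, 200) = -44698 + (11/4 - ¼*200) = -44698 + (11/4 - 50) = -44698 - 189/4 = -178981/4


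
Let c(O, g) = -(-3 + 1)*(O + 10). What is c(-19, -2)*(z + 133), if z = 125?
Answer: -4644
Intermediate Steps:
c(O, g) = 20 + 2*O (c(O, g) = -(-2)*(10 + O) = -(-20 - 2*O) = 20 + 2*O)
c(-19, -2)*(z + 133) = (20 + 2*(-19))*(125 + 133) = (20 - 38)*258 = -18*258 = -4644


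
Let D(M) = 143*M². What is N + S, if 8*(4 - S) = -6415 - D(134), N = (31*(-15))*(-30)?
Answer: 2685755/8 ≈ 3.3572e+5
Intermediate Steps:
N = 13950 (N = -465*(-30) = 13950)
S = 2574155/8 (S = 4 - (-6415 - 143*134²)/8 = 4 - (-6415 - 143*17956)/8 = 4 - (-6415 - 1*2567708)/8 = 4 - (-6415 - 2567708)/8 = 4 - ⅛*(-2574123) = 4 + 2574123/8 = 2574155/8 ≈ 3.2177e+5)
N + S = 13950 + 2574155/8 = 2685755/8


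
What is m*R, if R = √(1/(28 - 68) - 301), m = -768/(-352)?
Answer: 6*I*√120410/55 ≈ 37.855*I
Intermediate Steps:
m = 24/11 (m = -768*(-1/352) = 24/11 ≈ 2.1818)
R = I*√120410/20 (R = √(1/(-40) - 301) = √(-1/40 - 301) = √(-12041/40) = I*√120410/20 ≈ 17.35*I)
m*R = 24*(I*√120410/20)/11 = 6*I*√120410/55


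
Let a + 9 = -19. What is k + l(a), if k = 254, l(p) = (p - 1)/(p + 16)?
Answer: 3077/12 ≈ 256.42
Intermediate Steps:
a = -28 (a = -9 - 19 = -28)
l(p) = (-1 + p)/(16 + p)
k + l(a) = 254 + (-1 - 28)/(16 - 28) = 254 - 29/(-12) = 254 - 1/12*(-29) = 254 + 29/12 = 3077/12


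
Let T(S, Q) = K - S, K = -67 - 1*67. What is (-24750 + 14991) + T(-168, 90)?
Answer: -9725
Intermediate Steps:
K = -134 (K = -67 - 67 = -134)
T(S, Q) = -134 - S
(-24750 + 14991) + T(-168, 90) = (-24750 + 14991) + (-134 - 1*(-168)) = -9759 + (-134 + 168) = -9759 + 34 = -9725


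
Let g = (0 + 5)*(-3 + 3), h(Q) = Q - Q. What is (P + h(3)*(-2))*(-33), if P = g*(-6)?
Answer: 0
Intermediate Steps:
h(Q) = 0
g = 0 (g = 5*0 = 0)
P = 0 (P = 0*(-6) = 0)
(P + h(3)*(-2))*(-33) = (0 + 0*(-2))*(-33) = (0 + 0)*(-33) = 0*(-33) = 0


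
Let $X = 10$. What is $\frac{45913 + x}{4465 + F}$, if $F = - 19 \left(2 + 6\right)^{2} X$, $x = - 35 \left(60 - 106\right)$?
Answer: $- \frac{15841}{2565} \approx -6.1758$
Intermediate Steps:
$x = 1610$ ($x = \left(-35\right) \left(-46\right) = 1610$)
$F = -12160$ ($F = - 19 \left(2 + 6\right)^{2} \cdot 10 = - 19 \cdot 8^{2} \cdot 10 = \left(-19\right) 64 \cdot 10 = \left(-1216\right) 10 = -12160$)
$\frac{45913 + x}{4465 + F} = \frac{45913 + 1610}{4465 - 12160} = \frac{47523}{-7695} = 47523 \left(- \frac{1}{7695}\right) = - \frac{15841}{2565}$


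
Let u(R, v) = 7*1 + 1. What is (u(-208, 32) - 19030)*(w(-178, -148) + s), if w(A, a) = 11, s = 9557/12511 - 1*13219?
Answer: 3143114075082/12511 ≈ 2.5123e+8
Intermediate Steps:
s = -165373352/12511 (s = 9557*(1/12511) - 13219 = 9557/12511 - 13219 = -165373352/12511 ≈ -13218.)
u(R, v) = 8 (u(R, v) = 7 + 1 = 8)
(u(-208, 32) - 19030)*(w(-178, -148) + s) = (8 - 19030)*(11 - 165373352/12511) = -19022*(-165235731/12511) = 3143114075082/12511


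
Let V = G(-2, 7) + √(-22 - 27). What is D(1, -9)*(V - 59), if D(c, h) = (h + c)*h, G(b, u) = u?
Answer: -3744 + 504*I ≈ -3744.0 + 504.0*I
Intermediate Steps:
D(c, h) = h*(c + h) (D(c, h) = (c + h)*h = h*(c + h))
V = 7 + 7*I (V = 7 + √(-22 - 27) = 7 + √(-49) = 7 + 7*I ≈ 7.0 + 7.0*I)
D(1, -9)*(V - 59) = (-9*(1 - 9))*((7 + 7*I) - 59) = (-9*(-8))*(-52 + 7*I) = 72*(-52 + 7*I) = -3744 + 504*I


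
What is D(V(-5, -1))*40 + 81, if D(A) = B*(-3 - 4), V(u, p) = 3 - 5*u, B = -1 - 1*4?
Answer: 1481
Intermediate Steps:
B = -5 (B = -1 - 4 = -5)
D(A) = 35 (D(A) = -5*(-3 - 4) = -5*(-7) = 35)
D(V(-5, -1))*40 + 81 = 35*40 + 81 = 1400 + 81 = 1481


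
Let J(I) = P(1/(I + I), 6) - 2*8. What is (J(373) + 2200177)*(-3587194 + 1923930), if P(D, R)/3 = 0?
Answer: -3659448585504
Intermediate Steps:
P(D, R) = 0 (P(D, R) = 3*0 = 0)
J(I) = -16 (J(I) = 0 - 2*8 = 0 - 16 = -16)
(J(373) + 2200177)*(-3587194 + 1923930) = (-16 + 2200177)*(-3587194 + 1923930) = 2200161*(-1663264) = -3659448585504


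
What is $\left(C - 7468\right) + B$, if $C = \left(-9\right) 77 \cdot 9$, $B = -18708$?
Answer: $-32413$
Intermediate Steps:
$C = -6237$ ($C = \left(-693\right) 9 = -6237$)
$\left(C - 7468\right) + B = \left(-6237 - 7468\right) - 18708 = -13705 - 18708 = -32413$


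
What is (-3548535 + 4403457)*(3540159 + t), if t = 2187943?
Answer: 4897080418044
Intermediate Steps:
(-3548535 + 4403457)*(3540159 + t) = (-3548535 + 4403457)*(3540159 + 2187943) = 854922*5728102 = 4897080418044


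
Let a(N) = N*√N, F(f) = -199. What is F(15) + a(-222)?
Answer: -199 - 222*I*√222 ≈ -199.0 - 3307.7*I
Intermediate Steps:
a(N) = N^(3/2)
F(15) + a(-222) = -199 + (-222)^(3/2) = -199 - 222*I*√222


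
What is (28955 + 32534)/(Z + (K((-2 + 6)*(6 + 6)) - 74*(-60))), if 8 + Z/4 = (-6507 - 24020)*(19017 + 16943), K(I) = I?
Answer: -3617/258294072 ≈ -1.4003e-5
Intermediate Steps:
Z = -4391003712 (Z = -32 + 4*((-6507 - 24020)*(19017 + 16943)) = -32 + 4*(-30527*35960) = -32 + 4*(-1097750920) = -32 - 4391003680 = -4391003712)
(28955 + 32534)/(Z + (K((-2 + 6)*(6 + 6)) - 74*(-60))) = (28955 + 32534)/(-4391003712 + ((-2 + 6)*(6 + 6) - 74*(-60))) = 61489/(-4391003712 + (4*12 + 4440)) = 61489/(-4391003712 + (48 + 4440)) = 61489/(-4391003712 + 4488) = 61489/(-4390999224) = 61489*(-1/4390999224) = -3617/258294072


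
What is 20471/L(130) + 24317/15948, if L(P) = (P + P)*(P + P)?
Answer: 492575177/269521200 ≈ 1.8276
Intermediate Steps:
L(P) = 4*P**2 (L(P) = (2*P)*(2*P) = 4*P**2)
20471/L(130) + 24317/15948 = 20471/((4*130**2)) + 24317/15948 = 20471/((4*16900)) + 24317*(1/15948) = 20471/67600 + 24317/15948 = 492575177/269521200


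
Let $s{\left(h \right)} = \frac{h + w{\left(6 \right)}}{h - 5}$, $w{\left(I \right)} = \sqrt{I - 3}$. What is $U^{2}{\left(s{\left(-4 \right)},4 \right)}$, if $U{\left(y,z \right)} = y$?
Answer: $\frac{\left(4 - \sqrt{3}\right)^{2}}{81} \approx 0.063501$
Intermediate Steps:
$w{\left(I \right)} = \sqrt{-3 + I}$
$s{\left(h \right)} = \frac{h + \sqrt{3}}{-5 + h}$ ($s{\left(h \right)} = \frac{h + \sqrt{-3 + 6}}{h - 5} = \frac{h + \sqrt{3}}{-5 + h}$)
$U^{2}{\left(s{\left(-4 \right)},4 \right)} = \left(\frac{-4 + \sqrt{3}}{-5 - 4}\right)^{2} = \left(\frac{-4 + \sqrt{3}}{-9}\right)^{2} = \left(- \frac{-4 + \sqrt{3}}{9}\right)^{2} = \left(\frac{4}{9} - \frac{\sqrt{3}}{9}\right)^{2}$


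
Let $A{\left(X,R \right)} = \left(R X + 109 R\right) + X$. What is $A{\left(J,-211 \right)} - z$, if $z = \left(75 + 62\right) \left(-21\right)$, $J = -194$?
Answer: $20618$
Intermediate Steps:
$A{\left(X,R \right)} = X + 109 R + R X$ ($A{\left(X,R \right)} = \left(109 R + R X\right) + X = X + 109 R + R X$)
$z = -2877$ ($z = 137 \left(-21\right) = -2877$)
$A{\left(J,-211 \right)} - z = \left(-194 + 109 \left(-211\right) - -40934\right) - -2877 = \left(-194 - 22999 + 40934\right) + 2877 = 17741 + 2877 = 20618$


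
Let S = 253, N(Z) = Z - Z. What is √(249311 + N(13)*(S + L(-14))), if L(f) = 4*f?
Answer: √249311 ≈ 499.31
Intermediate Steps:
N(Z) = 0
√(249311 + N(13)*(S + L(-14))) = √(249311 + 0*(253 + 4*(-14))) = √(249311 + 0*(253 - 56)) = √(249311 + 0*197) = √(249311 + 0) = √249311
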